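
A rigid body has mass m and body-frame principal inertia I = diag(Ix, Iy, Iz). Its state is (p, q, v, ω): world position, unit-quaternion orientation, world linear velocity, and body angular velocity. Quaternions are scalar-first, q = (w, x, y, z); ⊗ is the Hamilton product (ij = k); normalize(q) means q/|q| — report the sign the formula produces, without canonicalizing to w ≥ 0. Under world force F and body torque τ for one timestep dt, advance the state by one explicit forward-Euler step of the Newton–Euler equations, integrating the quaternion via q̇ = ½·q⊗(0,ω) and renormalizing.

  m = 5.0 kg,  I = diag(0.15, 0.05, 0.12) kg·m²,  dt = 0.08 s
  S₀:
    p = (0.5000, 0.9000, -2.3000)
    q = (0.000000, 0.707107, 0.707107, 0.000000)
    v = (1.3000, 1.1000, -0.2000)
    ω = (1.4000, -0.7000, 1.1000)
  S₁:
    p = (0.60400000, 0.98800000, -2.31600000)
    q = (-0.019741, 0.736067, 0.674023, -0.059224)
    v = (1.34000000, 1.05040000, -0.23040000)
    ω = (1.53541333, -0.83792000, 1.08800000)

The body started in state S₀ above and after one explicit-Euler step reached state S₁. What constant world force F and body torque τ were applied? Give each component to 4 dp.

rate change Δω = (0.13541333, -0.13792000, -0.01200000)
precession coupling = (-0.0539, 0.0462, 0.0980)
I·α + gyro = (0.2000, -0.0400, 0.0800)
v₁ − v₀ = (0.04000000, -0.04960000, -0.03040000)
m·(v₁−v₀)/dt = (2.5000, -3.1000, -1.9000)

F = (2.5000, -3.1000, -1.9000)
τ = (0.2000, -0.0400, 0.0800)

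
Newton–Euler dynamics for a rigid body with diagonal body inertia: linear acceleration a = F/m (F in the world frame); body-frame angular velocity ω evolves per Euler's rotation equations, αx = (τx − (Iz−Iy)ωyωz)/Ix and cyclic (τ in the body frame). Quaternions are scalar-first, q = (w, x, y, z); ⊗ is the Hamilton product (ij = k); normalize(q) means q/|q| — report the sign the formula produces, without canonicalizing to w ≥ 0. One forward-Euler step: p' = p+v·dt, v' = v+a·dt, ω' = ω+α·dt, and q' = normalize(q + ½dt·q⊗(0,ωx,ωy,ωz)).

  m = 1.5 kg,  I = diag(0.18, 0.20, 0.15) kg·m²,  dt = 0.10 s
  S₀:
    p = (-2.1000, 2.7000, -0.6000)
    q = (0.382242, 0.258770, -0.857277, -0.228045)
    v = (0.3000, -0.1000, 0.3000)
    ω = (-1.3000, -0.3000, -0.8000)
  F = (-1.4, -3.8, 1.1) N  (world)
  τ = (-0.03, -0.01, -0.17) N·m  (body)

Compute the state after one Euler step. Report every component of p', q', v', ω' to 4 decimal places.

p' = (-2.0700, 2.6900, -0.5700)
q' = (0.3759, 0.2640, -0.8353, -0.3020)
v' = (0.2067, -0.3533, 0.3733)
ω' = (-1.3100, -0.3206, -0.9185)

precession coupling ω×(Iω) = (-0.0120, 0.0312, 0.0078)
angular accel α = (-0.1000, -0.2060, -1.1853)
ω' = ω + α·dt = (-1.3100, -0.3206, -0.9185)
Hamilton product q⊗(0,ω) = (-0.1032181, 0.1204935, 0.3888019, -1.4978847)
q + ½dt·q⊗(0,ω), renormalized = (0.3759, 0.2640, -0.8353, -0.3020)
a = F/m = (-0.9333, -2.5333, 0.7333)
new position p' = (-2.0700, 2.6900, -0.5700)
v + (F/m)dt = (0.2067, -0.3533, 0.3733)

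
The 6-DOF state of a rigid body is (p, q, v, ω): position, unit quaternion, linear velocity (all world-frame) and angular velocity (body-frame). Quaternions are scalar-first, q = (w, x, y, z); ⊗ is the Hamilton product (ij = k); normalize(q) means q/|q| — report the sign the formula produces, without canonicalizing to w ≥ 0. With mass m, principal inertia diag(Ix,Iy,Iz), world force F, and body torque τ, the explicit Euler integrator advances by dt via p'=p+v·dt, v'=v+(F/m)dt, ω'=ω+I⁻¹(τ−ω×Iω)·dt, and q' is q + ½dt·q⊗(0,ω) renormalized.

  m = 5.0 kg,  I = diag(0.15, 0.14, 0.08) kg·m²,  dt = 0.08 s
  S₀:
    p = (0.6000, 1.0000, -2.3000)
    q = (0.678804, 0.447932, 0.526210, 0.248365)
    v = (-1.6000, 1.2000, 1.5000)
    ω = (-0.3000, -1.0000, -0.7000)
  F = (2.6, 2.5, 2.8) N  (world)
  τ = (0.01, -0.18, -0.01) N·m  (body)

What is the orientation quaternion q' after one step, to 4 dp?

Hamilton product q⊗(0,ω) = (0.8344451, -0.3236232, -0.4397611, -0.7652318)
q + ½dt·q⊗(0,ω), renormalized = (0.7113, 0.4344, 0.5080, 0.2175)

q' = (0.7113, 0.4344, 0.5080, 0.2175)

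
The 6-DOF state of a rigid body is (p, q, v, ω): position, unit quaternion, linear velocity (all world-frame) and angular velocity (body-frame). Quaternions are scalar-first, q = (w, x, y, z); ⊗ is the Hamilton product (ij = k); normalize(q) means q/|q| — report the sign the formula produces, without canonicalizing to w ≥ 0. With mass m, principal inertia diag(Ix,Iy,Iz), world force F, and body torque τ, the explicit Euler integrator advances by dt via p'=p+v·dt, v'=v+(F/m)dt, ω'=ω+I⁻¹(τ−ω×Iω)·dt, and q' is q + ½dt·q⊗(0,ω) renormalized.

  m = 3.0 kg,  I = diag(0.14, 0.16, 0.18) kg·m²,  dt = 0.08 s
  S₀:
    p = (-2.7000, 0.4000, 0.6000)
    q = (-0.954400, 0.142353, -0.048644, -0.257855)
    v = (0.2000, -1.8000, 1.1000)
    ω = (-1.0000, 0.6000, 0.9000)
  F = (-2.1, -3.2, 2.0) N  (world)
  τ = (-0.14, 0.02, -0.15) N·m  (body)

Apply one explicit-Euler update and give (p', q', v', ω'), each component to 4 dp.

α = I⁻¹(τ − ω×Iω) = (-1.0771, -0.1000, -0.7667)
new body rate ω' = (-1.0862, 0.5920, 0.8387)
Hamilton product q⊗(0,ω) = (0.4036089, 1.0653334, -0.4429027, -0.8221922)
q' = normalize(q + ½dt·q⊗(0,ω)) = (-0.9366, 0.1846, -0.0662, -0.2902)
linear accel F/m = (-0.7000, -1.0667, 0.6667)
p + v·dt = (-2.6840, 0.2560, 0.6880)
v + (F/m)dt = (0.1440, -1.8853, 1.1533)

p' = (-2.6840, 0.2560, 0.6880)
q' = (-0.9366, 0.1846, -0.0662, -0.2902)
v' = (0.1440, -1.8853, 1.1533)
ω' = (-1.0862, 0.5920, 0.8387)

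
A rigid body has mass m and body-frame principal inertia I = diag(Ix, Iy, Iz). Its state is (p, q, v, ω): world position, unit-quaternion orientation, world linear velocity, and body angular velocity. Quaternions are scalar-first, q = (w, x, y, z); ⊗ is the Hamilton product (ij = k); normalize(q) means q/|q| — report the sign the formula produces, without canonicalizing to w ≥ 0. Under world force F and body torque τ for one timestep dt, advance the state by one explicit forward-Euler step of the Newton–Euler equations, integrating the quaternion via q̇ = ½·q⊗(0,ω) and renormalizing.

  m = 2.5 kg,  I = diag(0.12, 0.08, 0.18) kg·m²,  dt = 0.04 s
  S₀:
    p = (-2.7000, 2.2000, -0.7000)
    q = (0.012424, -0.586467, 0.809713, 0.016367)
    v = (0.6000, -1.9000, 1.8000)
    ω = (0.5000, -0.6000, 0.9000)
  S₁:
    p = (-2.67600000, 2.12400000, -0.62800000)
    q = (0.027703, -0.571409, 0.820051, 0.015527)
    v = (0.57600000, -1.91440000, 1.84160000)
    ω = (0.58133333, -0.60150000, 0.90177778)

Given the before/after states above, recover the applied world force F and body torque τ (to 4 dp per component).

F = (-1.5000, -0.9000, 2.6000)
τ = (0.1900, -0.0300, 0.0200)

Δv = v₁−v₀ = (-0.02400000, -0.01440000, 0.04160000)
m·(v₁−v₀)/dt = (-1.5000, -0.9000, 2.6000)
rate change Δω = (0.08133333, -0.00150000, 0.00177778)
ω₀×(Iω₀) = (-0.0540, -0.0270, 0.0120)
τ = I·(Δω/dt) + ω₀×(Iω₀) = (0.1900, -0.0300, 0.0200)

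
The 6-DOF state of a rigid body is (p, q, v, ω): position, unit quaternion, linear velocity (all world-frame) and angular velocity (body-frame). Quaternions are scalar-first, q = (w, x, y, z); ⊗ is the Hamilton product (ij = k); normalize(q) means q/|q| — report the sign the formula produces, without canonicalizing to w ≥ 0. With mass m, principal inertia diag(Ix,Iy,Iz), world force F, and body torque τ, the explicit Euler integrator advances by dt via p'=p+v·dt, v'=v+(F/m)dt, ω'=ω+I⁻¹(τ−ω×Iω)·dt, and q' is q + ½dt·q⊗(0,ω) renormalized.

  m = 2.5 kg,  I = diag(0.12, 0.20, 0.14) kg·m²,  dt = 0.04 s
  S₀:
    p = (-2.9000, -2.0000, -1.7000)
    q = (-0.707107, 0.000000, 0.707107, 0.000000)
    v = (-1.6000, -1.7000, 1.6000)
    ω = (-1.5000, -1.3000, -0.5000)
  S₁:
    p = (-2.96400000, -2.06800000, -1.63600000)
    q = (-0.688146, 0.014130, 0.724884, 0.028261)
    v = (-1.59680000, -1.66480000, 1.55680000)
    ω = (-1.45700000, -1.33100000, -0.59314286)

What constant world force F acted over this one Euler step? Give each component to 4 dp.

F = (0.2000, 2.2000, -2.7000)

Δv = v₁−v₀ = (0.00320000, 0.03520000, -0.04320000)
applied force F = (0.2000, 2.2000, -2.7000)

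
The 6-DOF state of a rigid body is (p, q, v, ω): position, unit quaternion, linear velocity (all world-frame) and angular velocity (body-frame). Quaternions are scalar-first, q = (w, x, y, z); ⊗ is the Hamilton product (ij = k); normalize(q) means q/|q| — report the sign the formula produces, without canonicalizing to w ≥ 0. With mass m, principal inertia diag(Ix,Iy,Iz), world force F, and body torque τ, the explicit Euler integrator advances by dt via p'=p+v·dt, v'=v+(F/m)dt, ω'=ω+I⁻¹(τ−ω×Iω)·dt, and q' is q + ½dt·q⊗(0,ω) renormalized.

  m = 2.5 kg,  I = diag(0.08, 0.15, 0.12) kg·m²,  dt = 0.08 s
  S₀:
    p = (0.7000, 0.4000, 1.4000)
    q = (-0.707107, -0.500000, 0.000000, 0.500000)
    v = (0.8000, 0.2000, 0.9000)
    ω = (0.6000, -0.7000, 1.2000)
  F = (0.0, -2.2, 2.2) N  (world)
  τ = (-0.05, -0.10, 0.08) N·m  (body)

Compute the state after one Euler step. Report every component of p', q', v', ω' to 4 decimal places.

α = I⁻¹(τ − ω×Iω) = (-0.9400, -0.4747, 0.9117)
ω' = ω + α·dt = (0.5248, -0.7380, 1.2729)
2q̇ = q⊗(0,ω) = (-0.3000000, -0.0742642, 1.3949749, -0.4985284)
updated quaternion q' = (-0.7178, -0.5021, 0.0557, 0.4792)
new position p' = (0.7640, 0.4160, 1.4720)
v' = v + a·dt = (0.8000, 0.1296, 0.9704)

p' = (0.7640, 0.4160, 1.4720)
q' = (-0.7178, -0.5021, 0.0557, 0.4792)
v' = (0.8000, 0.1296, 0.9704)
ω' = (0.5248, -0.7380, 1.2729)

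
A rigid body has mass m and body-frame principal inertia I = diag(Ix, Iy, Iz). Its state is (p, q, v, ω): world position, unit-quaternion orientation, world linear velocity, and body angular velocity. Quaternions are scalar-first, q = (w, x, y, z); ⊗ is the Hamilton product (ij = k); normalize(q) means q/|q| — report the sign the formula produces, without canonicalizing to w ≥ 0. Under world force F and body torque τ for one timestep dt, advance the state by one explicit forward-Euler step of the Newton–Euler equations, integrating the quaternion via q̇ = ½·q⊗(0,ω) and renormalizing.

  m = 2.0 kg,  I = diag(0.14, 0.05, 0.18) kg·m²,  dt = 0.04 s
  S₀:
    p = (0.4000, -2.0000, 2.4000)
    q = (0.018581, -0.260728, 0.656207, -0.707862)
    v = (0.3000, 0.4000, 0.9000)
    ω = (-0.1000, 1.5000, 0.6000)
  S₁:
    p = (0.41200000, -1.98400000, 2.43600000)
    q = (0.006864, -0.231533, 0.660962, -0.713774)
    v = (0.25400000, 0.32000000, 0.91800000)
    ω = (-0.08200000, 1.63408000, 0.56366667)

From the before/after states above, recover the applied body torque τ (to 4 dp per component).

τ = (0.1800, 0.1700, -0.1500)

rate change Δω = (0.01800000, 0.13408000, -0.03633333)
precession coupling = (0.1170, 0.0024, 0.0135)
τ = I·(Δω/dt) + ω₀×(Iω₀) = (0.1800, 0.1700, -0.1500)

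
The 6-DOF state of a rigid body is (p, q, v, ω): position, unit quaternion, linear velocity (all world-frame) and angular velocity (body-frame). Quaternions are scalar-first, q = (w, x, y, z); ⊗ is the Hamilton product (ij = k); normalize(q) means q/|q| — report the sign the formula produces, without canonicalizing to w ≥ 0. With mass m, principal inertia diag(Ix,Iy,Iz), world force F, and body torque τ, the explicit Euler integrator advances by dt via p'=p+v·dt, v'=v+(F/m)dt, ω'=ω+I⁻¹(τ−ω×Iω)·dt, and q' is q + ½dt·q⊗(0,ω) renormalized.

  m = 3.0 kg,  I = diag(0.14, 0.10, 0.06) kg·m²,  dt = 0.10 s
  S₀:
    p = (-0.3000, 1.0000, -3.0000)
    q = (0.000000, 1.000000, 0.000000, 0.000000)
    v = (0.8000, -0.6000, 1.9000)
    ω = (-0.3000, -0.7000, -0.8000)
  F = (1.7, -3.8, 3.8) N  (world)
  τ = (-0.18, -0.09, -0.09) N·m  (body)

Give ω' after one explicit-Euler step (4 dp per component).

ω×(Iω) gyroscopic = (-0.0224, 0.0192, -0.0084)
(τ − ω×Iω)/I = (-1.1257, -1.0920, -1.3600)
new body rate ω' = (-0.4126, -0.8092, -0.9360)

ω' = (-0.4126, -0.8092, -0.9360)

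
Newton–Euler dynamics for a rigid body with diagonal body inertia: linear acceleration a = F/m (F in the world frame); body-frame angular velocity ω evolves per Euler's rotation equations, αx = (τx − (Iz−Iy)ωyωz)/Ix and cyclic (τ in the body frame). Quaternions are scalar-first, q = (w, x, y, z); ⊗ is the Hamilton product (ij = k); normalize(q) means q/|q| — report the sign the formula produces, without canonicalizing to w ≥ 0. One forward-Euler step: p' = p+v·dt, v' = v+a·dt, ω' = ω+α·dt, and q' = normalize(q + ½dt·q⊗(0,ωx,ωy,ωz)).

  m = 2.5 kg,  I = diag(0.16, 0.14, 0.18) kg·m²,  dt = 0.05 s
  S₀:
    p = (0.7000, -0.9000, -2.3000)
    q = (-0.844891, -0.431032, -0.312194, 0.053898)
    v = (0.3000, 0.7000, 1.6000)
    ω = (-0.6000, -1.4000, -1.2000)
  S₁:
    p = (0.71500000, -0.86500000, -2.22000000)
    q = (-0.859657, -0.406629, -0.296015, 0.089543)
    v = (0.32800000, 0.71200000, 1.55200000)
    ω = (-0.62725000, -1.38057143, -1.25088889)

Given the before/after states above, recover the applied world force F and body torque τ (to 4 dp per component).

velocity change Δv = (0.02800000, 0.01200000, -0.04800000)
F = m·Δv/dt = (1.4000, 0.6000, -2.4000)
ω₁ − ω₀ = (-0.02725000, 0.01942857, -0.05088889)
precession coupling = (0.0672, -0.0144, -0.0168)
τ = I·(Δω/dt) + ω₀×(Iω₀) = (-0.0200, 0.0400, -0.2000)

F = (1.4000, 0.6000, -2.4000)
τ = (-0.0200, 0.0400, -0.2000)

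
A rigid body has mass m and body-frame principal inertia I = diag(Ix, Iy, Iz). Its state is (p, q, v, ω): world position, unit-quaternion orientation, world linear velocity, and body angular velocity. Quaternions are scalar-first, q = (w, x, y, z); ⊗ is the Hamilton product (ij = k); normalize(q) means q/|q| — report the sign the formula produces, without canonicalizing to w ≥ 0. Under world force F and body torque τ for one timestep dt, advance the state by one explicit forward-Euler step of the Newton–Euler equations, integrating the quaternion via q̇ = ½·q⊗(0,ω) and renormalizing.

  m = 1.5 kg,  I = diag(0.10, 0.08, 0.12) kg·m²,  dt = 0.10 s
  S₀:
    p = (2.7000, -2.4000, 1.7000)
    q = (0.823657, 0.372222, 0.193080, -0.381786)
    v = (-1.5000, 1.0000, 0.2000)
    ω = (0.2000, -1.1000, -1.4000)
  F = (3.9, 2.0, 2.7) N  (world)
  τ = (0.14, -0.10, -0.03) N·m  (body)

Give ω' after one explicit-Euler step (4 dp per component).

α = I⁻¹(τ − ω×Iω) = (0.7840, -1.3200, -0.2867)
ω + α·dt = (0.2784, -1.2320, -1.4287)

ω' = (0.2784, -1.2320, -1.4287)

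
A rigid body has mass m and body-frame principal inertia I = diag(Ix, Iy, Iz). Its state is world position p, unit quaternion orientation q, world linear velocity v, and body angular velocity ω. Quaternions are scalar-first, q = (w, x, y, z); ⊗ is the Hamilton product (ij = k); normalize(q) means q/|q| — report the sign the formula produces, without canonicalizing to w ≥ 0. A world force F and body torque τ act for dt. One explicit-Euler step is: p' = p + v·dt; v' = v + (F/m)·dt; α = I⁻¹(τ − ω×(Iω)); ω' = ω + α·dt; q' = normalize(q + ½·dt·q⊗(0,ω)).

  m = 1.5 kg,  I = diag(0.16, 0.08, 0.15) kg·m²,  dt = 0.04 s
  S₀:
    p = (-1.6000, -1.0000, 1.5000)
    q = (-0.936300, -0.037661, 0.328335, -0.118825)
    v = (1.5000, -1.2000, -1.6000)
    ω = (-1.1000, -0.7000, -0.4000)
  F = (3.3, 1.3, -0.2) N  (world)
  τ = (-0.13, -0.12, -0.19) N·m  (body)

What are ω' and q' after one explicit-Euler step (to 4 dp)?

gyro term ω×Iω = (0.0196, 0.0044, -0.0616)
α = I⁻¹(τ − ω×Iω) = (-0.9350, -1.5550, -0.8560)
ω' = ω + α·dt = (-1.1374, -0.7622, -0.4342)
q⊗(0,ω) = (0.1408774, 0.8154185, 0.7710531, 0.7620512)
q + ½dt·q⊗(0,ω), renormalized = (-0.9331, -0.0213, 0.3436, -0.1035)

ω' = (-1.1374, -0.7622, -0.4342)
q' = (-0.9331, -0.0213, 0.3436, -0.1035)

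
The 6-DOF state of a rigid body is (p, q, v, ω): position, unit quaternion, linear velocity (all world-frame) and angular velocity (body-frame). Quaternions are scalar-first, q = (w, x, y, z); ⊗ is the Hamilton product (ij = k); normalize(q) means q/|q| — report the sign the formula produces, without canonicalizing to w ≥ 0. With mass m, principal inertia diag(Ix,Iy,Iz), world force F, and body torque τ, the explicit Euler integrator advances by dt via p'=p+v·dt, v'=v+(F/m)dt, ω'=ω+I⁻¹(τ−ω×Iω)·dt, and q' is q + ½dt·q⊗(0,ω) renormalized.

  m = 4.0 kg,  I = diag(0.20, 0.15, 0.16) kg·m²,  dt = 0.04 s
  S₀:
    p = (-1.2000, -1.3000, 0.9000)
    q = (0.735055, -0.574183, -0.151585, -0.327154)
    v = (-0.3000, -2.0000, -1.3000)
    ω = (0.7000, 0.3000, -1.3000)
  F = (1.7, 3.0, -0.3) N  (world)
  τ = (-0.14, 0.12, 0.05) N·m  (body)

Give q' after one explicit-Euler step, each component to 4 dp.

2q̇ = q⊗(0,ω) = (0.0221034, 0.8097452, -0.7549292, -1.0217169)
updated quaternion q' = (0.7352, -0.5577, -0.1666, -0.3474)

q' = (0.7352, -0.5577, -0.1666, -0.3474)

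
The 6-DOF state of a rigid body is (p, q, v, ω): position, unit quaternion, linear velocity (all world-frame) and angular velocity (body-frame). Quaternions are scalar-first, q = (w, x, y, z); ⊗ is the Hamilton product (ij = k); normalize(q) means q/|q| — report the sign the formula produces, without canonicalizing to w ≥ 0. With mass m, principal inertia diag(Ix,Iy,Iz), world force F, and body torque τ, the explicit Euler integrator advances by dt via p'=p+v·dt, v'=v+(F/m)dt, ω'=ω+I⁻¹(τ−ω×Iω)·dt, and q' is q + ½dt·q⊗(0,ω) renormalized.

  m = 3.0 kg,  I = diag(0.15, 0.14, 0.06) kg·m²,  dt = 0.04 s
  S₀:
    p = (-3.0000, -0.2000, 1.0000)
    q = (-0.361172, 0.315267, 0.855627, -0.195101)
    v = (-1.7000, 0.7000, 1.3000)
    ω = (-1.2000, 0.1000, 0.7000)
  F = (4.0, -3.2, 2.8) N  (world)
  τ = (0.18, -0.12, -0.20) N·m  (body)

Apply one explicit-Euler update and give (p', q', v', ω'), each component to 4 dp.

p' = (-3.0680, -0.1720, 1.0520)
q' = (-0.3524, 0.3362, 0.8548, -0.1789)
v' = (-1.6467, 0.6573, 1.3373)
ω' = (-1.1505, 0.0873, 0.5659)

a = F/m = (1.3333, -1.0667, 0.9333)
new position p' = (-3.0680, -0.1720, 1.0520)
new velocity v' = (-1.6467, 0.6573, 1.3373)
ω×(Iω) gyroscopic = (-0.0056, -0.0756, 0.0012)
α = I⁻¹(τ − ω×Iω) = (1.2373, -0.3171, -3.3533)
ω + α·dt = (-1.1505, 0.0873, 0.5659)
q⊗(0,ω) = (0.4293284, 1.0518554, -0.0226829, 0.8054587)
q' = normalize(q + ½dt·q⊗(0,ω)) = (-0.3524, 0.3362, 0.8548, -0.1789)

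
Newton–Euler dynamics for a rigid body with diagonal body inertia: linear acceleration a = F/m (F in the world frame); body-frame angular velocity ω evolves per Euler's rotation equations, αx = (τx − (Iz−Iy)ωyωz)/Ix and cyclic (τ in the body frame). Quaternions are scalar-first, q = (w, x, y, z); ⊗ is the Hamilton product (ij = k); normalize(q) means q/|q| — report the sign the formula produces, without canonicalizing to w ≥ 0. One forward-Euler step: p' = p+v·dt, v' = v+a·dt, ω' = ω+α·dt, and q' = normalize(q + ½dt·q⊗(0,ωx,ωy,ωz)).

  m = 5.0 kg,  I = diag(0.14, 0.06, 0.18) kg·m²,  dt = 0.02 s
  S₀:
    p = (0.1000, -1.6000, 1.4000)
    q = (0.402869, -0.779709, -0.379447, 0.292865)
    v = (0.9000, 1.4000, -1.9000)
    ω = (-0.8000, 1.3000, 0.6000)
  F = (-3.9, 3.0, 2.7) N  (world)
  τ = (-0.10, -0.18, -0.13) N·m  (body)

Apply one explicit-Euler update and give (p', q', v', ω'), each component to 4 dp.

p' = (0.1180, -1.5720, 1.3620)
q' = (0.3998, -0.7889, -0.3718, 0.2821)
v' = (0.8844, 1.4120, -1.8892)
ω' = (-0.8277, 1.2336, 0.5763)

a = (-0.7800, 0.6000, 0.5400)
p + v·dt = (0.1180, -1.5720, 1.3620)
v + (F/m)dt = (0.8844, 1.4120, -1.8892)
gyro term ω×Iω = (0.0936, 0.0192, 0.0832)
α = I⁻¹(τ − ω×Iω) = (-1.3829, -3.3200, -1.1844)
new body rate ω' = (-0.8277, 1.2336, 0.5763)
2q̇ = q⊗(0,ω) = (-0.3062051, -0.9306879, 0.7572631, -1.0754579)
q + ½dt·q⊗(0,ω), renormalized = (0.3998, -0.7889, -0.3718, 0.2821)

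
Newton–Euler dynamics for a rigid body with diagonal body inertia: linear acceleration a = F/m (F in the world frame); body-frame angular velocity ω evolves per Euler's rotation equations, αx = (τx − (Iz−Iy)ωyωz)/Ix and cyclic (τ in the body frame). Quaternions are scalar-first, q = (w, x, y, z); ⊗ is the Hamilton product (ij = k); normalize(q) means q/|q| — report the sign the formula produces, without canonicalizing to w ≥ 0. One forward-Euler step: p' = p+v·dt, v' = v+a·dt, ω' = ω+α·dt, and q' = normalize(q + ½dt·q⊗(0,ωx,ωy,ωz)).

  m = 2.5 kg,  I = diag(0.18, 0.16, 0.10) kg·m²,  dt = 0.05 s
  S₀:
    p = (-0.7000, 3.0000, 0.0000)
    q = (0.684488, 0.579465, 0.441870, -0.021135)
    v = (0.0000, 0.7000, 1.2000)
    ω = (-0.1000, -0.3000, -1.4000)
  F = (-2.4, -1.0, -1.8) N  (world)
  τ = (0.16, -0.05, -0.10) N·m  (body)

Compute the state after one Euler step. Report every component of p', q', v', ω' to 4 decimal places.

p' = (-0.7000, 3.0350, 0.0600)
q' = (0.6881, 0.5618, 0.4568, -0.0483)
v' = (-0.0480, 0.6800, 1.1640)
ω' = (-0.0486, -0.3191, -1.4497)

p + v·dt = (-0.7000, 3.0350, 0.0600)
v + (F/m)dt = (-0.0480, 0.6800, 1.1640)
gyro term ω×Iω = (-0.0252, 0.0112, -0.0006)
angular accel α = (1.0289, -0.3825, -0.9940)
ω + α·dt = (-0.0486, -0.3191, -1.4497)
q⊗(0,ω) = (0.1609185, -0.6934073, 0.6080181, -1.0879357)
q + ½dt·q⊗(0,ω), renormalized = (0.6881, 0.5618, 0.4568, -0.0483)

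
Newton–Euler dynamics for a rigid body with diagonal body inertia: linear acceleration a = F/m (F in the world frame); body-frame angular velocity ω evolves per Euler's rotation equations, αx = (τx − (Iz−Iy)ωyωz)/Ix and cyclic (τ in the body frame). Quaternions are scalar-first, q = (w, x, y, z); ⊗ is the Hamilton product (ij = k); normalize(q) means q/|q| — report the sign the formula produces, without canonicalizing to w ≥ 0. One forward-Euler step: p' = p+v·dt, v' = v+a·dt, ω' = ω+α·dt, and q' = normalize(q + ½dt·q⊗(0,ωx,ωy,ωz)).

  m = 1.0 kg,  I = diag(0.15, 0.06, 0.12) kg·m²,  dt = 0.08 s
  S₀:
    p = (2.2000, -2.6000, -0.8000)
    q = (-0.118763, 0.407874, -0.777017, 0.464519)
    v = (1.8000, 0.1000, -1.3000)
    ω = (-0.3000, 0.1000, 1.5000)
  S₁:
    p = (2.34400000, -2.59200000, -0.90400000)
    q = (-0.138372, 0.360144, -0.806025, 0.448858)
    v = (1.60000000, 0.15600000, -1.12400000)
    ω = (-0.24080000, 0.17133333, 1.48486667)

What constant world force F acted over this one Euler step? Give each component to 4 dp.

F = (-2.5000, 0.7000, 2.2000)

velocity change Δv = (-0.20000000, 0.05600000, 0.17600000)
applied force F = (-2.5000, 0.7000, 2.2000)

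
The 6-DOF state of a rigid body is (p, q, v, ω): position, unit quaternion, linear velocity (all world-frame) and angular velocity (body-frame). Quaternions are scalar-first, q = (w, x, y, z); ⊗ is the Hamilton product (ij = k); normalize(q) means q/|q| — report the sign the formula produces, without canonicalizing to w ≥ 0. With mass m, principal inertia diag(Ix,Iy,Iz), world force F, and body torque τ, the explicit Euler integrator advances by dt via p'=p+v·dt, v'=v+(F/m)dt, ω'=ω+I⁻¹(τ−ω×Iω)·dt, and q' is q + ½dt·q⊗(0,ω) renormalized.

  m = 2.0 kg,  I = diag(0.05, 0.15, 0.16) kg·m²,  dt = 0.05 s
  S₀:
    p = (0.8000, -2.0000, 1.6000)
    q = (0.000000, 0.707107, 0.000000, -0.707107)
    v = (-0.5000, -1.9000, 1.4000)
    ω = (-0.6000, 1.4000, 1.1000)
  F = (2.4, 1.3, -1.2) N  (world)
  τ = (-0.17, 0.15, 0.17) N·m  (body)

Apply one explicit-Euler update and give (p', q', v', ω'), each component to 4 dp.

p' = (0.7750, -2.0950, 1.6700)
q' = (0.0300, 0.7310, -0.0088, -0.6816)
v' = (-0.4400, -1.8675, 1.3700)
ω' = (-0.7854, 1.4258, 1.1794)

linear accel F/m = (1.2000, 0.6500, -0.6000)
new position p' = (0.7750, -2.0950, 1.6700)
new velocity v' = (-0.4400, -1.8675, 1.3700)
(τ − ω×Iω)/I = (-3.7080, 0.5160, 1.5875)
ω' = ω + α·dt = (-0.7854, 1.4258, 1.1794)
Hamilton product q⊗(0,ω) = (1.2020819, 0.9899498, -0.3535535, 0.9899498)
q' = normalize(q + ½dt·q⊗(0,ω)) = (0.0300, 0.7310, -0.0088, -0.6816)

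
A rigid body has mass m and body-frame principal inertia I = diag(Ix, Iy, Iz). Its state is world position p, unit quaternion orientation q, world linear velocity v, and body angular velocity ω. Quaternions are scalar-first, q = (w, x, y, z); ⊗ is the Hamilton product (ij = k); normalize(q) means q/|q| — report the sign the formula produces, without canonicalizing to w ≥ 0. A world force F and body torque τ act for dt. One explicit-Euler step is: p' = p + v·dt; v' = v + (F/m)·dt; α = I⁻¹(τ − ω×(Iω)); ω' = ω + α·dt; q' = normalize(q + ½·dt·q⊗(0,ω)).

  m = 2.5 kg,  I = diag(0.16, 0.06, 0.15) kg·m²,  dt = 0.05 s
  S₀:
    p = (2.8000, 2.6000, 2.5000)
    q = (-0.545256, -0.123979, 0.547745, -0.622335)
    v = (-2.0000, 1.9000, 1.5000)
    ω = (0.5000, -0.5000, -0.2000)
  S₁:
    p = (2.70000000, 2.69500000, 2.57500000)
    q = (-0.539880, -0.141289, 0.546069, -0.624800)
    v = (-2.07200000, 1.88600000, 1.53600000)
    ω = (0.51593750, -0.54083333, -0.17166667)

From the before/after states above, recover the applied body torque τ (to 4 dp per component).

τ = (0.0600, -0.0500, 0.1100)

ω₁ − ω₀ = (0.01593750, -0.04083333, 0.02833333)
applied torque τ = (0.0600, -0.0500, 0.1100)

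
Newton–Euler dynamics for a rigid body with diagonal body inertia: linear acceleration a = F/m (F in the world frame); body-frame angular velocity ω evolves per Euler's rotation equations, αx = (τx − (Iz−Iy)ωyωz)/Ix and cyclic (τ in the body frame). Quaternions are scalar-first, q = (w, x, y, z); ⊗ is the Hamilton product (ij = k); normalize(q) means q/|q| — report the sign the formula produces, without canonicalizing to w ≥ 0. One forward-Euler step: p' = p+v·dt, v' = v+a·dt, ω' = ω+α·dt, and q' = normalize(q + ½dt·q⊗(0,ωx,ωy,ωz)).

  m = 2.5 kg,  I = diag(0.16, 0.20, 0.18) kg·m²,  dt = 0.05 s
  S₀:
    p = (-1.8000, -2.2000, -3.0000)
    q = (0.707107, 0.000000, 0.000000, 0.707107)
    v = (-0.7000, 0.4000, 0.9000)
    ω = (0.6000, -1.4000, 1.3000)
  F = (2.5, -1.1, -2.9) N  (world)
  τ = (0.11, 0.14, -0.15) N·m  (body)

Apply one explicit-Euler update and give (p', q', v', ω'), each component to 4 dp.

p' = (-1.8350, -2.1800, -2.9550)
q' = (0.6833, 0.0353, -0.0141, 0.7292)
v' = (-0.6500, 0.3780, 0.8420)
ω' = (0.6230, -1.3611, 1.2677)

gyro term ω×Iω = (0.0364, -0.0156, -0.0336)
α = I⁻¹(τ − ω×Iω) = (0.4600, 0.7780, -0.6467)
new body rate ω' = (0.6230, -1.3611, 1.2677)
Hamilton product q⊗(0,ω) = (-0.9192391, 1.4142140, -0.5656856, 0.9192391)
q' = normalize(q + ½dt·q⊗(0,ω)) = (0.6833, 0.0353, -0.0141, 0.7292)
a = (1.0000, -0.4400, -1.1600)
new position p' = (-1.8350, -2.1800, -2.9550)
v + (F/m)dt = (-0.6500, 0.3780, 0.8420)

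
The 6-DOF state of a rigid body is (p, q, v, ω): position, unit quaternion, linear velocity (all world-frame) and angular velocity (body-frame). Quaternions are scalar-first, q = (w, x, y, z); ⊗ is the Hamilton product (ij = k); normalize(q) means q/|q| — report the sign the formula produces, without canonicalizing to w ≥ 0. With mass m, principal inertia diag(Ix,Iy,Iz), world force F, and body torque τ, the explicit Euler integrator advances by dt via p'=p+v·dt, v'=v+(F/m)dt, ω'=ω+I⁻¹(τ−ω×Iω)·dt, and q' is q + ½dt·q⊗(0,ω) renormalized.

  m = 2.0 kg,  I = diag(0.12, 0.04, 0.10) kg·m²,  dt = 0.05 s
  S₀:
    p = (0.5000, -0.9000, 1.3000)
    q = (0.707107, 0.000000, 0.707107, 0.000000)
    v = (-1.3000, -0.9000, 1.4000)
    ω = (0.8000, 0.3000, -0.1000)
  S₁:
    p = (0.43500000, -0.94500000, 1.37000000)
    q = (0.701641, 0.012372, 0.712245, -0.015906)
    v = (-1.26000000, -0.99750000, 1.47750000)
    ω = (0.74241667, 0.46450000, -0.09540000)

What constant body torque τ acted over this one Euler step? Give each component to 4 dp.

τ = (-0.1400, 0.1300, -0.0100)

rate change Δω = (-0.05758333, 0.16450000, 0.00460000)
applied torque τ = (-0.1400, 0.1300, -0.0100)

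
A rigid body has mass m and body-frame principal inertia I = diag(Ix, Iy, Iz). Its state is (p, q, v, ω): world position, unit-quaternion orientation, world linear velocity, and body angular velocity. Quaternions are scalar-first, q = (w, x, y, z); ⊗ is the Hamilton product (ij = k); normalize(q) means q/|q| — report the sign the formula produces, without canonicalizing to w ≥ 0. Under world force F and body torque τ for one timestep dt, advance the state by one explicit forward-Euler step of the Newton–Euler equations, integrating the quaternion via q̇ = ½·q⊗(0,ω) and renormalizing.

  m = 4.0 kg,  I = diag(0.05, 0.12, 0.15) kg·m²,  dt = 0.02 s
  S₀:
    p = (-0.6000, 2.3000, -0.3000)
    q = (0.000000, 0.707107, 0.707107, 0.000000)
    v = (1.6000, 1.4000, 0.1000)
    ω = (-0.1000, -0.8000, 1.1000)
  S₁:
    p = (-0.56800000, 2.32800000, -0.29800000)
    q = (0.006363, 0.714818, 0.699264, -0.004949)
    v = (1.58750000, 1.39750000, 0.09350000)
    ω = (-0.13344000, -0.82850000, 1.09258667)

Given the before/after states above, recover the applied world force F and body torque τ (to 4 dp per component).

rate change Δω = (-0.03344000, -0.02850000, -0.00741333)
gyro term ω₀×Iω₀ = (-0.0264, 0.0110, 0.0056)
τ = I·(Δω/dt) + ω₀×(Iω₀) = (-0.1100, -0.1600, -0.0500)
v₁ − v₀ = (-0.01250000, -0.00250000, -0.00650000)
m·(v₁−v₀)/dt = (-2.5000, -0.5000, -1.3000)

F = (-2.5000, -0.5000, -1.3000)
τ = (-0.1100, -0.1600, -0.0500)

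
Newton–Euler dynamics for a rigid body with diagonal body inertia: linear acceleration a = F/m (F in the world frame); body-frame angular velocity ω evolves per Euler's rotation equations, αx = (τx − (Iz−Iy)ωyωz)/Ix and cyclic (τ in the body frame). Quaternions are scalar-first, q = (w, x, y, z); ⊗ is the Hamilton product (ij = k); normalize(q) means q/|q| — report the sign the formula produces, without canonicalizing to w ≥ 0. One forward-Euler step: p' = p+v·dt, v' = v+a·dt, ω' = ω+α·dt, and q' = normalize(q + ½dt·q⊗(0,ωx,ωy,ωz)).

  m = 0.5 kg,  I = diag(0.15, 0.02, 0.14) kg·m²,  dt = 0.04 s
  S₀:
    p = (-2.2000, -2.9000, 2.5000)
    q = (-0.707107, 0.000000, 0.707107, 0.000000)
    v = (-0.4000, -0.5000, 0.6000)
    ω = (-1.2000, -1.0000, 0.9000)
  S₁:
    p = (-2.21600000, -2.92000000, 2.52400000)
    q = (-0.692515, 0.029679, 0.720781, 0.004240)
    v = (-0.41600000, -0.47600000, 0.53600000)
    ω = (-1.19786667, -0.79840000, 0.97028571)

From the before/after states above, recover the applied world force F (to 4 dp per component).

v₁ − v₀ = (-0.01600000, 0.02400000, -0.06400000)
F = m·Δv/dt = (-0.2000, 0.3000, -0.8000)

F = (-0.2000, 0.3000, -0.8000)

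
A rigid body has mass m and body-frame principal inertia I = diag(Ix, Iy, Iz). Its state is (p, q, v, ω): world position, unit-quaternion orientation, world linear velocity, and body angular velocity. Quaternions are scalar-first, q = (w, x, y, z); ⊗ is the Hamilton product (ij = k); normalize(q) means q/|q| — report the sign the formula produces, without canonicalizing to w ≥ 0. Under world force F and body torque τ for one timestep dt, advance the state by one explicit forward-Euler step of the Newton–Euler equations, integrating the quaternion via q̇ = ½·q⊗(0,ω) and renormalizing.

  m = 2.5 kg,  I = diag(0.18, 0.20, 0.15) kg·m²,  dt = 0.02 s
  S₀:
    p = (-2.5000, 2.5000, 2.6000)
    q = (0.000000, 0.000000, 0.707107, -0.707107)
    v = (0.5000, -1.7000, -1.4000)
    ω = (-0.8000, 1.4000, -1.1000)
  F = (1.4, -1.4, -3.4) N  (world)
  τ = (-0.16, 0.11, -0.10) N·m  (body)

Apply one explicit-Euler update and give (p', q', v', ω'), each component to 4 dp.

p' = (-2.4900, 2.4660, 2.5720)
q' = (-0.0177, 0.0021, 0.7126, -0.7013)
v' = (0.5112, -1.7112, -1.4272)
ω' = (-0.8263, 1.4084, -1.1103)

p' = p + v·dt = (-2.4900, 2.4660, 2.5720)
v' = v + a·dt = (0.5112, -1.7112, -1.4272)
precession coupling ω×(Iω) = (0.0770, 0.0264, -0.0224)
α = I⁻¹(τ − ω×Iω) = (-1.3167, 0.4180, -0.5173)
ω + α·dt = (-0.8263, 1.4084, -1.1103)
2q̇ = q⊗(0,ω) = (-1.7677675, 0.2121321, 0.5656856, 0.5656856)
q + ½dt·q⊗(0,ω), renormalized = (-0.0177, 0.0021, 0.7126, -0.7013)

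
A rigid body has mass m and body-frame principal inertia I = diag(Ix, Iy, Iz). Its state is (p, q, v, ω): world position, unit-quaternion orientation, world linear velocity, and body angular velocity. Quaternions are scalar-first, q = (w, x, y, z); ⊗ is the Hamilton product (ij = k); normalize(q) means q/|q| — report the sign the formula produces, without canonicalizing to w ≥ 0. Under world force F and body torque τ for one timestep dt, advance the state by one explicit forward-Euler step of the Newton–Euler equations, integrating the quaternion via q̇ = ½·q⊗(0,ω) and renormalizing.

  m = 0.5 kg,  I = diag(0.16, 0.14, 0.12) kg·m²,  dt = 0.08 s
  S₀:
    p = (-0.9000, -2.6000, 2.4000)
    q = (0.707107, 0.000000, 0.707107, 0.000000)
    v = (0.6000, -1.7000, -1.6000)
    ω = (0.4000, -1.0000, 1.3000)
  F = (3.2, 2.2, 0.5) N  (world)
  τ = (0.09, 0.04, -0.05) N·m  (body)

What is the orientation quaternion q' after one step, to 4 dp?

Hamilton product q⊗(0,ω) = (0.7071070, 1.2020819, -0.7071070, 0.6363963)
q' = normalize(q + ½dt·q⊗(0,ω)) = (0.7337, 0.0480, 0.6773, 0.0254)

q' = (0.7337, 0.0480, 0.6773, 0.0254)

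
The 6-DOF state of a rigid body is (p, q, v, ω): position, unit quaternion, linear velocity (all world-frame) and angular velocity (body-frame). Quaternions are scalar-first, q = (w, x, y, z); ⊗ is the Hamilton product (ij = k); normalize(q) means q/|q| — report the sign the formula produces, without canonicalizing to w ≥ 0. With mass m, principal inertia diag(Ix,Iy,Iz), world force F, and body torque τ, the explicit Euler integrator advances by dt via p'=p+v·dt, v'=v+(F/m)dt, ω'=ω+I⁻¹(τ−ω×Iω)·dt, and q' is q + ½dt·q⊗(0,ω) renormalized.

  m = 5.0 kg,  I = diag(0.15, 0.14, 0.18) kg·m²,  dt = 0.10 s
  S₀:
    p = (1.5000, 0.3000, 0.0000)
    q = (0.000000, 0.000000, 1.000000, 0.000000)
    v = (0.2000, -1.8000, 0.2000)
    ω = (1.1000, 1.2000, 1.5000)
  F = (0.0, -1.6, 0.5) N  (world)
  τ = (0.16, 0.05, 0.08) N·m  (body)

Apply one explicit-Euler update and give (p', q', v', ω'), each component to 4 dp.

a = (0.0000, -0.3200, 0.1000)
p' = p + v·dt = (1.5200, 0.1200, 0.0200)
new velocity v' = (0.2000, -1.8320, 0.2100)
angular accel α = (0.5867, 0.7107, 0.5178)
ω' = ω + α·dt = (1.1587, 1.2711, 1.5518)
2q̇ = q⊗(0,ω) = (-1.2000000, 1.5000000, 0.0000000, -1.1000000)
q + ½dt·q⊗(0,ω), renormalized = (-0.0596, 0.0745, 0.9939, -0.0547)

p' = (1.5200, 0.1200, 0.0200)
q' = (-0.0596, 0.0745, 0.9939, -0.0547)
v' = (0.2000, -1.8320, 0.2100)
ω' = (1.1587, 1.2711, 1.5518)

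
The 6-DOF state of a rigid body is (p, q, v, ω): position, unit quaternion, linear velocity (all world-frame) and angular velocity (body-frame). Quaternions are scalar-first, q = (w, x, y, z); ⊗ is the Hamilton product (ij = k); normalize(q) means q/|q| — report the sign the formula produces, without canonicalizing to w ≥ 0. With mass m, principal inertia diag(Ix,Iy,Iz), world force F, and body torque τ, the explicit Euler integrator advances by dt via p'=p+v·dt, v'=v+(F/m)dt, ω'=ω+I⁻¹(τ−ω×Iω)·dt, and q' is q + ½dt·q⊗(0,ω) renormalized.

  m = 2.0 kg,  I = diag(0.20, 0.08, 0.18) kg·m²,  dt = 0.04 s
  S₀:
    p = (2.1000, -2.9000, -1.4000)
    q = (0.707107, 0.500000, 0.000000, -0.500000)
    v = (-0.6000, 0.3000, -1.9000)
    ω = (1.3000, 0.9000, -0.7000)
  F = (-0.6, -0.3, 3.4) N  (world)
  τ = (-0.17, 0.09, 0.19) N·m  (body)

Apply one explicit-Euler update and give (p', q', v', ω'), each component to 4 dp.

new position p' = (2.0760, -2.8880, -1.4760)
new velocity v' = (-0.6120, 0.2940, -1.8320)
(τ − ω×Iω)/I = (-0.5350, 1.3525, 1.8356)
new body rate ω' = (1.2786, 0.9541, -0.6266)
Hamilton product q⊗(0,ω) = (-1.0000000, 1.3692391, 0.3363963, -0.0449749)
q' = normalize(q + ½dt·q⊗(0,ω)) = (0.6867, 0.5271, 0.0067, -0.5006)

p' = (2.0760, -2.8880, -1.4760)
q' = (0.6867, 0.5271, 0.0067, -0.5006)
v' = (-0.6120, 0.2940, -1.8320)
ω' = (1.2786, 0.9541, -0.6266)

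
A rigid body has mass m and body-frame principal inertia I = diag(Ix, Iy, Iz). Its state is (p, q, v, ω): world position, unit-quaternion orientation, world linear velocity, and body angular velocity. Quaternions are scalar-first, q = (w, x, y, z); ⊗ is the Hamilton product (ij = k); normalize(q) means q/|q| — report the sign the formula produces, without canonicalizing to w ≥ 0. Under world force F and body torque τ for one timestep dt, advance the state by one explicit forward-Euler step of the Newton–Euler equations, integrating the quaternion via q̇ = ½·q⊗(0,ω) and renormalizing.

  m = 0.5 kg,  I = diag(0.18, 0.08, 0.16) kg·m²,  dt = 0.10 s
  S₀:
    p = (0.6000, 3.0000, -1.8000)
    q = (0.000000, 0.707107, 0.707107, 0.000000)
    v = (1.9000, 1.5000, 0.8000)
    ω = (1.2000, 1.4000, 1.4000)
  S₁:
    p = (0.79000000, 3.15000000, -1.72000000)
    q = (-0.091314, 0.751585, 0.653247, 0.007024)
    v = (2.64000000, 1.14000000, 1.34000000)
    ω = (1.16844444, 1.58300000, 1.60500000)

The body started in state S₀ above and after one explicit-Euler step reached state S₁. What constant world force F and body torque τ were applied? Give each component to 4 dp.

velocity change Δv = (0.74000000, -0.36000000, 0.54000000)
applied force F = (3.7000, -1.8000, 2.7000)
ω₁ − ω₀ = (-0.03155556, 0.18300000, 0.20500000)
I·α + gyro = (0.1000, 0.1800, 0.1600)

F = (3.7000, -1.8000, 2.7000)
τ = (0.1000, 0.1800, 0.1600)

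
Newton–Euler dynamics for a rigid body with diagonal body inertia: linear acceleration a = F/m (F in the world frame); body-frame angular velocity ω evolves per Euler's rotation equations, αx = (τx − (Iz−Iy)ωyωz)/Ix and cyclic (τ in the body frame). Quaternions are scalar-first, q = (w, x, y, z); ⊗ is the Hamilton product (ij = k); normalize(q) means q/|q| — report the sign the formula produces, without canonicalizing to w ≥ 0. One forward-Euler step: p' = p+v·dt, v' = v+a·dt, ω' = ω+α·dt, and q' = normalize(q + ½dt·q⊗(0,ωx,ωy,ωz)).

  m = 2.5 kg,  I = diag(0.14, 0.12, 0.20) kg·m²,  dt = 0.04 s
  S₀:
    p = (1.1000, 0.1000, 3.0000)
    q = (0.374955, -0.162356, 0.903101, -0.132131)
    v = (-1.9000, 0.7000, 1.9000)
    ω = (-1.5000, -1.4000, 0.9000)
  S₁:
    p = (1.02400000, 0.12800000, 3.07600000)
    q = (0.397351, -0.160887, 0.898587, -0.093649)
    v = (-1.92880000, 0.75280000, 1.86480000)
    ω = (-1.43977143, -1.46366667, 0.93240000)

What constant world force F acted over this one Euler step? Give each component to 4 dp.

Δv = v₁−v₀ = (-0.02880000, 0.05280000, -0.03520000)
F = m·Δv/dt = (-1.8000, 3.3000, -2.2000)

F = (-1.8000, 3.3000, -2.2000)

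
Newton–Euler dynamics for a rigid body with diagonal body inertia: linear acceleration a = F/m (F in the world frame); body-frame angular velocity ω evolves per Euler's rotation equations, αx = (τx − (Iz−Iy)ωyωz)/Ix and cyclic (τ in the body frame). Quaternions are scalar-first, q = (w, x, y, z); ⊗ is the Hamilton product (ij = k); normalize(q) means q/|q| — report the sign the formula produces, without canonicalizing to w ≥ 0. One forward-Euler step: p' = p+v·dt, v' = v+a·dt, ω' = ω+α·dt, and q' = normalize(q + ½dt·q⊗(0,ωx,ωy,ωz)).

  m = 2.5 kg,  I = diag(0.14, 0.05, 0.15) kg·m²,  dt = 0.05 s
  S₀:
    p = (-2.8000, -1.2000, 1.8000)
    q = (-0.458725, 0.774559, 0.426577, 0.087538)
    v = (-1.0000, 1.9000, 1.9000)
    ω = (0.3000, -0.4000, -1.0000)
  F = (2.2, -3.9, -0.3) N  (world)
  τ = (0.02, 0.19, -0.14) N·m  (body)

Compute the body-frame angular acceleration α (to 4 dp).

α = (-0.1429, 3.7400, -1.0053)

ω×(Iω) gyroscopic = (0.0400, 0.0030, 0.0108)
α = I⁻¹(τ − ω×Iω) = (-0.1429, 3.7400, -1.0053)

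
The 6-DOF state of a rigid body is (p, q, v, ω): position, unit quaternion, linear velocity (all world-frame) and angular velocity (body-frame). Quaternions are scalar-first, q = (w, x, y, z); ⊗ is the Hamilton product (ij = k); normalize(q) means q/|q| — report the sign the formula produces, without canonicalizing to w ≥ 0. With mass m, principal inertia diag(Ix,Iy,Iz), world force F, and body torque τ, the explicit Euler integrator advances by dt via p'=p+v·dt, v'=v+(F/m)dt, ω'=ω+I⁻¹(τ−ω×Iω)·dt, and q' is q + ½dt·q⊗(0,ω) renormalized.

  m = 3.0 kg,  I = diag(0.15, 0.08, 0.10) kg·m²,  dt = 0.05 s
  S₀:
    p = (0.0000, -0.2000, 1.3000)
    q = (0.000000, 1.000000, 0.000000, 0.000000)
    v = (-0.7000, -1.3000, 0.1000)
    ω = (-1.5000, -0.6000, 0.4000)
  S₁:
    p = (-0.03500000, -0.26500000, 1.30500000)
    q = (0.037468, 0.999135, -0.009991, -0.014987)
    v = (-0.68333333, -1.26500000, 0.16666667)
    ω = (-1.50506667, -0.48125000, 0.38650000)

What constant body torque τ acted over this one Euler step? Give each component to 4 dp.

rate change Δω = (-0.00506667, 0.11875000, -0.01350000)
I·α + gyro = (-0.0200, 0.1600, -0.0900)

τ = (-0.0200, 0.1600, -0.0900)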